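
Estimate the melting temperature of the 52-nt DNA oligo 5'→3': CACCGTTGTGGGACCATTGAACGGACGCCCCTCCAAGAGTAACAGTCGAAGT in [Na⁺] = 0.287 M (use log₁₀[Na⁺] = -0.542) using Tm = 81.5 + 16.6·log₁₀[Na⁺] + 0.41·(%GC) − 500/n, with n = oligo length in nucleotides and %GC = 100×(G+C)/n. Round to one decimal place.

85.8°C

Length n = 52. Base counts: T=9, C=15, A=14, G=14
G+C = 29, so %GC = 29/52 × 100 = 55.769%
Salt term: 16.6 × (-0.542) = -8.997
GC term: 0.41 × 55.769 = 22.865; length term: −500/52 = −9.615
Tm = 81.5 + (-8.997) + 22.865 − 9.615 = 85.753 → 85.8°C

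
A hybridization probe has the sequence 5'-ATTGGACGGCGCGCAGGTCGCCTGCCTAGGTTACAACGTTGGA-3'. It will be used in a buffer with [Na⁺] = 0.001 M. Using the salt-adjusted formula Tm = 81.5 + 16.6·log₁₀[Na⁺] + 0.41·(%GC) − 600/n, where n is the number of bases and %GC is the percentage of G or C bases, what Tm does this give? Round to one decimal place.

Length n = 43. Counting bases: T=9, A=8, C=11, G=15
G+C = 26, so %GC = 26/43 × 100 = 60.465%
Salt term: 16.6 × (-3) = -49.8
GC term: 0.41 × 60.465 = 24.791; length term: −600/43 = −13.953
Tm = 81.5 + (-49.8) + 24.791 − 13.953 = 42.538 → 42.5°C

42.5°C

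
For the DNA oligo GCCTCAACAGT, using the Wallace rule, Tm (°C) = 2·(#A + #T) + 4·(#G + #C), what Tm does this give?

34°C

Scanning the sequence gives T=2, A=3, C=4, G=2.
AT pairs contribute 5, GC pairs contribute 6.
Tm = 2×5 + 4×6 = 34°C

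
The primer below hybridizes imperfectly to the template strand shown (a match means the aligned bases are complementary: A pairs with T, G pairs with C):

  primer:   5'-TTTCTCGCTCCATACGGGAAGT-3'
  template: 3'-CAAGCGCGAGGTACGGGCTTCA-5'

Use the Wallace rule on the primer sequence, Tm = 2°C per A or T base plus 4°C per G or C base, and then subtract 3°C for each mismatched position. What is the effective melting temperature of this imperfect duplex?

Primer base counts: A=4, T=7, G=5, C=6 → A+T=11, G+C=11
Perfect-match Tm = 2(11) + 4(11) = 22 + 44 = 66°C
Mismatches (positions where the bases are not complementary): 5 (at positions 1, 5, 14, 16, 17)
Effective Tm = 66 − 5×3 = 66 − 15 = 51°C

51°C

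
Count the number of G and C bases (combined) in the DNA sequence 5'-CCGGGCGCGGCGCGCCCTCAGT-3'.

Base counts: G=9, T=2, A=1, C=10
Total G or C: 9 + 10 = 19

19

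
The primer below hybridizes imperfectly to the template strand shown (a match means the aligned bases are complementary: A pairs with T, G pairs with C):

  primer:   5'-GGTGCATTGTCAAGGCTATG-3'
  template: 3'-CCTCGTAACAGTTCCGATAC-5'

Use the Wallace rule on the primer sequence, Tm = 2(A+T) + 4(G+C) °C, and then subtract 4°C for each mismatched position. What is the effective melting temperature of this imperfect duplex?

Primer base counts: A=4, T=6, G=7, C=3 → A+T=10, G+C=10
Perfect-match Tm = 2(10) + 4(10) = 20 + 40 = 60°C
Mismatches (positions where the bases are not complementary): 1 (at position 3)
Effective Tm = 60 − 1×4 = 60 − 4 = 56°C

56°C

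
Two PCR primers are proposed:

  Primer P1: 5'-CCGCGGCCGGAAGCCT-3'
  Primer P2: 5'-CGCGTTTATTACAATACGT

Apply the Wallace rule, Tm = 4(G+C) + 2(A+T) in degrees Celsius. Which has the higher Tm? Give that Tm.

Primer P1, 58°C

Primer P1: A+T=3, G+C=13 → Tm = 2(3)+4(13) = 58°C
Primer P2: A+T=12, G+C=7 → Tm = 2(12)+4(7) = 52°C
58°C vs 52°C → primer P1 is higher.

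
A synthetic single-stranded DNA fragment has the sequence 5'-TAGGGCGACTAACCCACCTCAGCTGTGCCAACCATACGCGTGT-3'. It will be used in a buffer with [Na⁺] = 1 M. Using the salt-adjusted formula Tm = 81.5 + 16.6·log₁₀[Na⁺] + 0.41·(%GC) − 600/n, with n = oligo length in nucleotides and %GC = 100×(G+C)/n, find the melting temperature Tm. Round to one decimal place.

Length n = 43. C=15, T=8, A=10, G=10
G+C = 25, so %GC = 25/43 × 100 = 58.14%
Salt term: 16.6 × (0) = 0
GC term: 0.41 × 58.14 = 23.837; length term: −600/43 = −13.953
Tm = 81.5 + (0) + 23.837 − 13.953 = 91.384 → 91.4°C

91.4°C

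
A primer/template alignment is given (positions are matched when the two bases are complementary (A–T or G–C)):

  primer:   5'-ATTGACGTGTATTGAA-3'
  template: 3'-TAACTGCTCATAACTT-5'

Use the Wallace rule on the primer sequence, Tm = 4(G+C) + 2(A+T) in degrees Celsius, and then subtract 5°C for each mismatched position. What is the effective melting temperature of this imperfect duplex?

37°C

Primer base counts: A=5, T=6, G=4, C=1 → A+T=11, G+C=5
Perfect-match Tm = 2(11) + 4(5) = 22 + 20 = 42°C
Mismatches (positions where the bases are not complementary): 1 (at position 8)
Effective Tm = 42 − 1×5 = 42 − 5 = 37°C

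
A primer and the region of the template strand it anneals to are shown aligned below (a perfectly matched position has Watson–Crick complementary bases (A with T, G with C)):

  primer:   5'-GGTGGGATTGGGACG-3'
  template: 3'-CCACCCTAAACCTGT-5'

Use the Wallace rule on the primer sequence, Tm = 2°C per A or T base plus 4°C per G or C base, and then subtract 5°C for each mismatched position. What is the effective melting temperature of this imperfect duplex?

Primer base counts: A=2, T=3, G=9, C=1 → A+T=5, G+C=10
Perfect-match Tm = 2(5) + 4(10) = 10 + 40 = 50°C
Mismatches (positions where the bases are not complementary): 2 (at positions 10, 15)
Effective Tm = 50 − 2×5 = 50 − 10 = 40°C

40°C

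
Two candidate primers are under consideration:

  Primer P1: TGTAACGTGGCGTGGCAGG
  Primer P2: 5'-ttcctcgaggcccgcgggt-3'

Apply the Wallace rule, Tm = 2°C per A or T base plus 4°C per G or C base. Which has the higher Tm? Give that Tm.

Primer P2, 66°C

Primer P1: A+T=7, G+C=12 → Tm = 2(7)+4(12) = 62°C
Primer P2: A+T=5, G+C=14 → Tm = 2(5)+4(14) = 66°C
62°C vs 66°C → primer P2 is higher.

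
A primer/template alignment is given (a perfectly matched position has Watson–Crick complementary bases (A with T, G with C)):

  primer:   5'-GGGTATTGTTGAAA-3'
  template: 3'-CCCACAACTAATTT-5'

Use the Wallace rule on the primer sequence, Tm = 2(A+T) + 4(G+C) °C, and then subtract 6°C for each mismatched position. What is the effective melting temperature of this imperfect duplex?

20°C

Primer base counts: A=4, T=5, G=5, C=0 → A+T=9, G+C=5
Perfect-match Tm = 2(9) + 4(5) = 18 + 20 = 38°C
Mismatches (positions where the bases are not complementary): 3 (at positions 5, 9, 11)
Effective Tm = 38 − 3×6 = 38 − 18 = 20°C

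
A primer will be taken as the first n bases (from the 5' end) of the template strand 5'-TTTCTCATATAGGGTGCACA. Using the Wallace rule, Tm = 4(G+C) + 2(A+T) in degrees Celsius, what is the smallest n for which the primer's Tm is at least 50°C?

First 17 bases: TTTCTCATATAGGGTGC → Tm = 48°C (< 50°C)
First 18 bases: TTTCTCATATAGGGTGCA → Tm = 50°C (≥ 50°C)
Each additional base adds 2°C (A/T) or 4°C (G/C), so Tm is non-decreasing in n; n = 18 is the first length to reach 50°C.

n = 18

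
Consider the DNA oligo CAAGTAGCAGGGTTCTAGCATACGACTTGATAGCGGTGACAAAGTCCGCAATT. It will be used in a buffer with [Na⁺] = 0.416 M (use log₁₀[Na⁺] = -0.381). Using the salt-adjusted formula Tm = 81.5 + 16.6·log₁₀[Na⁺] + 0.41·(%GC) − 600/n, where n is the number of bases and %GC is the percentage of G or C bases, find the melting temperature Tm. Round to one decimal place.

83.2°C

Length n = 53. C=11, T=12, G=14, A=16
G+C = 25, so %GC = 25/53 × 100 = 47.17%
Salt term: 16.6 × (-0.381) = -6.325
GC term: 0.41 × 47.17 = 19.34; length term: −600/53 = −11.321
Tm = 81.5 + (-6.325) + 19.34 − 11.321 = 83.194 → 83.2°C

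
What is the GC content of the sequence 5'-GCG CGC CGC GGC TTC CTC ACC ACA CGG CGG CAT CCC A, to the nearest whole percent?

76%

C=18, T=4, G=10, A=5
G+C = 10 + 18 = 28 out of 37 bases
%GC = 28/37 × 100 = 75.68% ≈ 76%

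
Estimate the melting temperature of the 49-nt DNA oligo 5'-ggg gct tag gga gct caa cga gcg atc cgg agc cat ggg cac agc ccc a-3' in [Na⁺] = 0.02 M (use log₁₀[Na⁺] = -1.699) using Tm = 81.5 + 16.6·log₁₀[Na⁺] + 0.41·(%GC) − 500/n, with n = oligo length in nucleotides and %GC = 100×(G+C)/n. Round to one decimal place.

70.7°C

Length n = 49. Scanning the sequence gives C=15, T=5, G=18, A=11.
G+C = 33, so %GC = 33/49 × 100 = 67.347%
Salt term: 16.6 × (-1.699) = -28.203
GC term: 0.41 × 67.347 = 27.612; length term: −500/49 = −10.204
Tm = 81.5 + (-28.203) + 27.612 − 10.204 = 70.705 → 70.7°C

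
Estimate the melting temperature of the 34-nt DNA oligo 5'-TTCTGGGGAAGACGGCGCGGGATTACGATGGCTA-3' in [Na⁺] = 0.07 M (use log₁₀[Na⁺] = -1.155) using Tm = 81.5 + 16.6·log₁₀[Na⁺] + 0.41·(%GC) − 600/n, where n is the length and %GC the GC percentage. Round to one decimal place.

Length n = 34. Base counts: G=14, C=6, T=7, A=7
G+C = 20, so %GC = 20/34 × 100 = 58.824%
Salt term: 16.6 × (-1.155) = -19.173
GC term: 0.41 × 58.824 = 24.118; length term: −600/34 = −17.647
Tm = 81.5 + (-19.173) + 24.118 − 17.647 = 68.798 → 68.8°C

68.8°C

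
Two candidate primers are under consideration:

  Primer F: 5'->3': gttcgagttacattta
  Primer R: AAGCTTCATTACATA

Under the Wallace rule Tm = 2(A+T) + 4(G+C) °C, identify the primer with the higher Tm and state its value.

Primer F, 42°C

Primer F: A+T=11, G+C=5 → Tm = 2(11)+4(5) = 42°C
Primer R: A+T=11, G+C=4 → Tm = 2(11)+4(4) = 38°C
42°C vs 38°C → primer F is higher.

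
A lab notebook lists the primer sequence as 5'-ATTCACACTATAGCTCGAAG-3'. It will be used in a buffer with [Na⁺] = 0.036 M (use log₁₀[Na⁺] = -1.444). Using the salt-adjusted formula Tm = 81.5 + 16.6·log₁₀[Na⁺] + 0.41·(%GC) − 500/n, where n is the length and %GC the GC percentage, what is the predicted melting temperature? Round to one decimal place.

Length n = 20. Scanning the sequence gives A=7, C=5, G=3, T=5.
G+C = 8, so %GC = 8/20 × 100 = 40%
Salt term: 16.6 × (-1.444) = -23.97
GC term: 0.41 × 40 = 16.4; length term: −500/20 = −25
Tm = 81.5 + (-23.97) + 16.4 − 25 = 48.93 → 48.9°C

48.9°C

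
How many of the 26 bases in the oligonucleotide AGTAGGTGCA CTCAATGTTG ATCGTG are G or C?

A=6, T=8, C=4, G=8
G+C = 8 + 4 = 12

12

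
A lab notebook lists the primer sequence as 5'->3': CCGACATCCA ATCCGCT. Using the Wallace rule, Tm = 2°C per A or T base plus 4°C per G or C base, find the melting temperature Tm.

Base counts: A=4, G=2, C=8, T=3
So N_AT = 7 and N_GC = 10.
Tm = 2×7 + 4×10 = 54°C

54°C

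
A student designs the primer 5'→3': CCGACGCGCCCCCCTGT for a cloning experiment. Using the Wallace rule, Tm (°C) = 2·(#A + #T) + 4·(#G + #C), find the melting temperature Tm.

62°C

Counting bases: A=1, G=4, C=10, T=2
A+T = 3, G+C = 14
Tm = 2×3 + 4×14 = 62°C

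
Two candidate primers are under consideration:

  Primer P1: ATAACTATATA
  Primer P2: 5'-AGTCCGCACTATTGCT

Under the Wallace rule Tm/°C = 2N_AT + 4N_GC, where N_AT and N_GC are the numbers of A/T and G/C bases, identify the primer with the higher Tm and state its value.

Primer P2, 48°C

Primer P1: A+T=10, G+C=1 → Tm = 2(10)+4(1) = 24°C
Primer P2: A+T=8, G+C=8 → Tm = 2(8)+4(8) = 48°C
24°C vs 48°C → primer P2 is higher.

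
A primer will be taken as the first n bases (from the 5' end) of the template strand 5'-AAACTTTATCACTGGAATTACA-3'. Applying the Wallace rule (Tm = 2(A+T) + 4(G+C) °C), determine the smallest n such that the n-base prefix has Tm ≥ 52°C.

n = 21

First 20 bases: AAACTTTATCACTGGAATTA → Tm = 50°C (< 52°C)
First 21 bases: AAACTTTATCACTGGAATTAC → Tm = 54°C (≥ 52°C)
Since every base adds ≥2°C, Tm only increases with n, so the threshold is first crossed at n = 21.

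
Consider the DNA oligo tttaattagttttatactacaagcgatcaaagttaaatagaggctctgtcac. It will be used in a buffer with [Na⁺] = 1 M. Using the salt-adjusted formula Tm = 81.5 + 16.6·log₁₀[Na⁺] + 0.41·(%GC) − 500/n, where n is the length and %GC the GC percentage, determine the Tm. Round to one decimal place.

84.5°C

Length n = 52. Scanning the sequence gives A=18, C=8, T=18, G=8.
G+C = 16, so %GC = 16/52 × 100 = 30.769%
Salt term: 16.6 × (0) = 0
GC term: 0.41 × 30.769 = 12.615; length term: −500/52 = −9.615
Tm = 81.5 + (0) + 12.615 − 9.615 = 84.5 → 84.5°C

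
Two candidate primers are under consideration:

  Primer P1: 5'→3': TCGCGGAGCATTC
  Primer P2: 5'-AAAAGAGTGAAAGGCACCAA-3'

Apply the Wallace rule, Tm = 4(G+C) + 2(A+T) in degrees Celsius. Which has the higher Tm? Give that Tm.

Primer P1: A+T=5, G+C=8 → Tm = 2(5)+4(8) = 42°C
Primer P2: A+T=12, G+C=8 → Tm = 2(12)+4(8) = 56°C
42°C vs 56°C → primer P2 is higher.

Primer P2, 56°C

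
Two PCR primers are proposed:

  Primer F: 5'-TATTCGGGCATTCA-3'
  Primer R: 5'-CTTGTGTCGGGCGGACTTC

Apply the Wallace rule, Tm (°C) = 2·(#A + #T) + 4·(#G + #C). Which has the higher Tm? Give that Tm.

Primer R, 62°C

Primer F: A+T=8, G+C=6 → Tm = 2(8)+4(6) = 40°C
Primer R: A+T=7, G+C=12 → Tm = 2(7)+4(12) = 62°C
40°C vs 62°C → primer R is higher.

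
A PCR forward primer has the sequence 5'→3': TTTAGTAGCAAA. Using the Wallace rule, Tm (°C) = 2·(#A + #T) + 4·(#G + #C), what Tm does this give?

30°C

Counting bases: A=5, T=4, C=1, G=2
A+T = 9, G+C = 3
Tm = 2×9 + 4×3 = 30°C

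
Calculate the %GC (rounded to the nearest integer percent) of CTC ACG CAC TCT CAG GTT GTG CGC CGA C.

64%

Counting bases: C=11, A=4, T=6, G=7
G+C = 7 + 11 = 18 out of 28 bases
%GC = 18/28 × 100 = 64.29% ≈ 64%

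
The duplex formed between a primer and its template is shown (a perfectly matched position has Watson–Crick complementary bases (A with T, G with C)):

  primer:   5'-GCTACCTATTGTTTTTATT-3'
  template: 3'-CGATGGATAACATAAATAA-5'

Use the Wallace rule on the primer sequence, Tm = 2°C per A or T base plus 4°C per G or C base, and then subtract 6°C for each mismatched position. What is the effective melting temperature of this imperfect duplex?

42°C

Primer base counts: A=3, T=11, G=2, C=3 → A+T=14, G+C=5
Perfect-match Tm = 2(14) + 4(5) = 28 + 20 = 48°C
Mismatches (positions where the bases are not complementary): 1 (at position 13)
Effective Tm = 48 − 1×6 = 48 − 6 = 42°C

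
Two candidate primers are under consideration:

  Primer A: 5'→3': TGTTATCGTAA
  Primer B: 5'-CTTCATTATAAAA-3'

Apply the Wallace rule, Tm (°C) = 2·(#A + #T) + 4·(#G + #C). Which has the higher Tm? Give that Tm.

Primer A: A+T=8, G+C=3 → Tm = 2(8)+4(3) = 28°C
Primer B: A+T=11, G+C=2 → Tm = 2(11)+4(2) = 30°C
28°C vs 30°C → primer B is higher.

Primer B, 30°C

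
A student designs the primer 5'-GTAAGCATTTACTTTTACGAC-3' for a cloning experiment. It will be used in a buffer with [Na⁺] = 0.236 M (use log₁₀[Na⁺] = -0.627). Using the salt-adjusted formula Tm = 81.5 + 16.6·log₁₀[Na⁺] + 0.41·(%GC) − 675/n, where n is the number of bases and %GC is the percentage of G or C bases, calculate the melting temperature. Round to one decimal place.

Length n = 21. Scanning the sequence gives C=4, T=8, G=3, A=6.
G+C = 7, so %GC = 7/21 × 100 = 33.333%
Salt term: 16.6 × (-0.627) = -10.408
GC term: 0.41 × 33.333 = 13.667; length term: −675/21 = −32.143
Tm = 81.5 + (-10.408) + 13.667 − 32.143 = 52.616 → 52.6°C

52.6°C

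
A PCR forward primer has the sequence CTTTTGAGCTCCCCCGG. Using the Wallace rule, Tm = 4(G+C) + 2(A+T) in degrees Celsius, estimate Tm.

G=4, C=7, T=5, A=1
So N_AT = 6 and N_GC = 11.
Tm = 4·11 + 2·6 = 44 + 12 = 56°C

56°C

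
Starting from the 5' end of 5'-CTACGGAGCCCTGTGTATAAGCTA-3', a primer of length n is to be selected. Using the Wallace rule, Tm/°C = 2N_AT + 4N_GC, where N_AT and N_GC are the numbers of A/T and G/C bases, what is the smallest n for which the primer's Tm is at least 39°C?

n = 12

First 11 bases: CTACGGAGCCC → Tm = 38°C (< 39°C)
First 12 bases: CTACGGAGCCCT → Tm = 40°C (≥ 39°C)
Since every base adds ≥2°C, Tm only increases with n, so the threshold is first crossed at n = 12.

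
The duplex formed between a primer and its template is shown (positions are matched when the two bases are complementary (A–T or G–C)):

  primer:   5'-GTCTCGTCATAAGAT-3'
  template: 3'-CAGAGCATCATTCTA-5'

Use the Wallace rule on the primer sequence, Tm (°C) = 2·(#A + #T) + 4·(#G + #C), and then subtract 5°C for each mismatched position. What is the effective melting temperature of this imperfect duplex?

Primer base counts: A=4, T=5, G=3, C=3 → A+T=9, G+C=6
Perfect-match Tm = 2(9) + 4(6) = 18 + 24 = 42°C
Mismatches (positions where the bases are not complementary): 2 (at positions 8, 9)
Effective Tm = 42 − 2×5 = 42 − 10 = 32°C

32°C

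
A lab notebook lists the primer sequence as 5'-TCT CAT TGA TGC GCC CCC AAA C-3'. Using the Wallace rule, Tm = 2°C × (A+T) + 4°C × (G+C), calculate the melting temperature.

Counting bases: T=5, A=5, G=3, C=9
AT pairs contribute 10, GC pairs contribute 12.
Tm = 4·12 + 2·10 = 48 + 20 = 68°C

68°C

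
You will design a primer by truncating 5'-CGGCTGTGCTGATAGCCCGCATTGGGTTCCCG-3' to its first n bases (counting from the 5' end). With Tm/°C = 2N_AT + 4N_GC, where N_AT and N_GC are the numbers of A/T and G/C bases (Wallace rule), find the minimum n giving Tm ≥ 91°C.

n = 29

First 28 bases: CGGCTGTGCTGATAGCCCGCATTGGGTT → Tm = 90°C (< 91°C)
First 29 bases: CGGCTGTGCTGATAGCCCGCATTGGGTTC → Tm = 94°C (≥ 91°C)
Since every base adds ≥2°C, Tm only increases with n, so the threshold is first crossed at n = 29.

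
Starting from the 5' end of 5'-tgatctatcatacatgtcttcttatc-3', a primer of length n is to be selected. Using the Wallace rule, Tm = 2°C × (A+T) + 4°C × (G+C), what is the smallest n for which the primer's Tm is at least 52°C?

First 19 bases: TGATCTATCATACATGTCT → Tm = 50°C (< 52°C)
First 20 bases: TGATCTATCATACATGTCTT → Tm = 52°C (≥ 52°C)
Each additional base adds 2°C (A/T) or 4°C (G/C), so Tm is non-decreasing in n; n = 20 is the first length to reach 52°C.

n = 20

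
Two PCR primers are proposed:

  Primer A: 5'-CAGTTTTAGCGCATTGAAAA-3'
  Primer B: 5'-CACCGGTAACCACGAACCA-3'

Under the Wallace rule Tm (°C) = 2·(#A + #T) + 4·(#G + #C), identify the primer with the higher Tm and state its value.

Primer A: A+T=13, G+C=7 → Tm = 2(13)+4(7) = 54°C
Primer B: A+T=8, G+C=11 → Tm = 2(8)+4(11) = 60°C
54°C vs 60°C → primer B is higher.

Primer B, 60°C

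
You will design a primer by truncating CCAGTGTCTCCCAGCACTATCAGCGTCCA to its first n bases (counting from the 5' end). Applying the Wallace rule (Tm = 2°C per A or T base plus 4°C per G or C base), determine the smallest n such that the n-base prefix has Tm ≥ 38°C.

First 11 bases: CCAGTGTCTCC → Tm = 36°C (< 38°C)
First 12 bases: CCAGTGTCTCCC → Tm = 40°C (≥ 38°C)
Since every base adds ≥2°C, Tm only increases with n, so the threshold is first crossed at n = 12.

n = 12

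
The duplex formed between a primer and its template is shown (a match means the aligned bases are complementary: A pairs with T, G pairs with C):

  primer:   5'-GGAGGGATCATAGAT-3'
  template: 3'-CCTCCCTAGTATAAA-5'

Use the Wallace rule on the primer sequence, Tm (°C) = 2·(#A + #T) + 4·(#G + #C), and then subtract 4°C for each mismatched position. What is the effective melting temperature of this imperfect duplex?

36°C

Primer base counts: A=5, T=3, G=6, C=1 → A+T=8, G+C=7
Perfect-match Tm = 2(8) + 4(7) = 16 + 28 = 44°C
Mismatches (positions where the bases are not complementary): 2 (at positions 13, 14)
Effective Tm = 44 − 2×4 = 44 − 8 = 36°C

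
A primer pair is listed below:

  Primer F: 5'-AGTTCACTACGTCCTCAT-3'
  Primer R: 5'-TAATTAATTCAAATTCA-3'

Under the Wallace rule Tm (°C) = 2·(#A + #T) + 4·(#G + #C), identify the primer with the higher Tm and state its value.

Primer F, 52°C

Primer F: A+T=10, G+C=8 → Tm = 2(10)+4(8) = 52°C
Primer R: A+T=15, G+C=2 → Tm = 2(15)+4(2) = 38°C
52°C vs 38°C → primer F is higher.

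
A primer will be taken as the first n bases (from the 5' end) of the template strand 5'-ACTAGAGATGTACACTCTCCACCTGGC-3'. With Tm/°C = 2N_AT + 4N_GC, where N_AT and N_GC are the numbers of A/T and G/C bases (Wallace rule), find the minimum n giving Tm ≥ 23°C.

n = 9

First 8 bases: ACTAGAGA → Tm = 22°C (< 23°C)
First 9 bases: ACTAGAGAT → Tm = 24°C (≥ 23°C)
Since every base adds ≥2°C, Tm only increases with n, so the threshold is first crossed at n = 9.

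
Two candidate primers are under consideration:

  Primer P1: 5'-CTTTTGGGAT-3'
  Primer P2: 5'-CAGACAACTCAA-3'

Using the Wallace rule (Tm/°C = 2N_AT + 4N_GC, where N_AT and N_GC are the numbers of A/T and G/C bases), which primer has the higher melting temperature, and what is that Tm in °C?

Primer P1: A+T=6, G+C=4 → Tm = 2(6)+4(4) = 28°C
Primer P2: A+T=7, G+C=5 → Tm = 2(7)+4(5) = 34°C
28°C vs 34°C → primer P2 is higher.

Primer P2, 34°C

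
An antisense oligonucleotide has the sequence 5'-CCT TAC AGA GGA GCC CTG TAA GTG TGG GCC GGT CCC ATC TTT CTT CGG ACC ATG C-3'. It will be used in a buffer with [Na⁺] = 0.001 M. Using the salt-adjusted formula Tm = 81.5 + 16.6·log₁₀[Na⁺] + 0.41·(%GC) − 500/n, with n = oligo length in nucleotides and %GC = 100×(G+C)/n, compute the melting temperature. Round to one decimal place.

46.5°C

Length n = 55. Base counts: T=14, G=15, A=9, C=17
G+C = 32, so %GC = 32/55 × 100 = 58.182%
Salt term: 16.6 × (-3) = -49.8
GC term: 0.41 × 58.182 = 23.855; length term: −500/55 = −9.091
Tm = 81.5 + (-49.8) + 23.855 − 9.091 = 46.464 → 46.5°C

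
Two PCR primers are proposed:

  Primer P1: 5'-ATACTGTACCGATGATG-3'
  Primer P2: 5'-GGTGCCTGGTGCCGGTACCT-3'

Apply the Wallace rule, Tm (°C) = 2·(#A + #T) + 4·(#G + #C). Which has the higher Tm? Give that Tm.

Primer P1: A+T=10, G+C=7 → Tm = 2(10)+4(7) = 48°C
Primer P2: A+T=6, G+C=14 → Tm = 2(6)+4(14) = 68°C
48°C vs 68°C → primer P2 is higher.

Primer P2, 68°C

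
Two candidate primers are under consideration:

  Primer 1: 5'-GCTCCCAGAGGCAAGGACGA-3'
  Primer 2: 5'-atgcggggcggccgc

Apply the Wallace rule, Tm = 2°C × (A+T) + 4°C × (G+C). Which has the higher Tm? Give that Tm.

Primer 1: A+T=7, G+C=13 → Tm = 2(7)+4(13) = 66°C
Primer 2: A+T=2, G+C=13 → Tm = 2(2)+4(13) = 56°C
66°C vs 56°C → primer 1 is higher.

Primer 1, 66°C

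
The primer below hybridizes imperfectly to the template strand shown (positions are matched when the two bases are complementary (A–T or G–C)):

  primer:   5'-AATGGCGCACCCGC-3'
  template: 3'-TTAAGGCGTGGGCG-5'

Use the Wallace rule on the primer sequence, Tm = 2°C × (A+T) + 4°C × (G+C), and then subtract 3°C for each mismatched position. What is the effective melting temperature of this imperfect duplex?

Primer base counts: A=3, T=1, G=4, C=6 → A+T=4, G+C=10
Perfect-match Tm = 2(4) + 4(10) = 8 + 40 = 48°C
Mismatches (positions where the bases are not complementary): 2 (at positions 4, 5)
Effective Tm = 48 − 2×3 = 48 − 6 = 42°C

42°C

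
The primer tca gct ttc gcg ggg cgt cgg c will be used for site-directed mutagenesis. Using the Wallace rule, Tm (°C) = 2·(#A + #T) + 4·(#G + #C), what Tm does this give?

Base counts: C=7, T=5, G=9, A=1
AT pairs contribute 6, GC pairs contribute 16.
Tm = 2(6) + 4(16) = 12 + 64 = 76°C

76°C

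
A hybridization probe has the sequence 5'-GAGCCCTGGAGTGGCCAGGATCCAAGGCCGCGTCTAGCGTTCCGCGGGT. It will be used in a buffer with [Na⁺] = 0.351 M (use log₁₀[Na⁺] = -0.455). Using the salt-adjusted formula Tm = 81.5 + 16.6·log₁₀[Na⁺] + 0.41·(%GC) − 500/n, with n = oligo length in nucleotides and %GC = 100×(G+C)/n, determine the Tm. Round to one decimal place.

92.2°C

Length n = 49. Scanning the sequence gives G=19, T=8, C=15, A=7.
G+C = 34, so %GC = 34/49 × 100 = 69.388%
Salt term: 16.6 × (-0.455) = -7.553
GC term: 0.41 × 69.388 = 28.449; length term: −500/49 = −10.204
Tm = 81.5 + (-7.553) + 28.449 − 10.204 = 92.192 → 92.2°C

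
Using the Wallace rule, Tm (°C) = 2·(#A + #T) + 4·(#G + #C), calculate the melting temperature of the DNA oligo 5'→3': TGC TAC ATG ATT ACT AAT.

A=6, T=7, C=3, G=2
So N_AT = 13 and N_GC = 5.
Tm = 2(13) + 4(5) = 26 + 20 = 46°C

46°C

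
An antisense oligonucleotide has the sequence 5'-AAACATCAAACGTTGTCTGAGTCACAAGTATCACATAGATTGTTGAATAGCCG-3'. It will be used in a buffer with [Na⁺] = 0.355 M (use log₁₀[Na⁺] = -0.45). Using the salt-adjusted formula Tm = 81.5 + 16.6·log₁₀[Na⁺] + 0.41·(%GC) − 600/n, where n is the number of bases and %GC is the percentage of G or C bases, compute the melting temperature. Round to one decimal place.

78.2°C

Length n = 53. Base counts: T=14, G=10, C=10, A=19
G+C = 20, so %GC = 20/53 × 100 = 37.736%
Salt term: 16.6 × (-0.45) = -7.47
GC term: 0.41 × 37.736 = 15.472; length term: −600/53 = −11.321
Tm = 81.5 + (-7.47) + 15.472 − 11.321 = 78.181 → 78.2°C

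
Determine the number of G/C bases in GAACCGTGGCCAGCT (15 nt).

Base counts: C=5, G=5, A=3, T=2
G+C = 5 + 5 = 10

10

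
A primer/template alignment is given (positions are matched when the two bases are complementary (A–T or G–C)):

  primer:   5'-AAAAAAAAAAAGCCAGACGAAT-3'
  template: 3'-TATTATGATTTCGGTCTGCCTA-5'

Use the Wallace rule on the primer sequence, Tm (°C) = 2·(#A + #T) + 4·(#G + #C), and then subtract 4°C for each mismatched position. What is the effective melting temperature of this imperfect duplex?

Primer base counts: A=15, T=1, G=3, C=3 → A+T=16, G+C=6
Perfect-match Tm = 2(16) + 4(6) = 32 + 24 = 56°C
Mismatches (positions where the bases are not complementary): 5 (at positions 2, 5, 7, 8, 20)
Effective Tm = 56 − 5×4 = 56 − 20 = 36°C

36°C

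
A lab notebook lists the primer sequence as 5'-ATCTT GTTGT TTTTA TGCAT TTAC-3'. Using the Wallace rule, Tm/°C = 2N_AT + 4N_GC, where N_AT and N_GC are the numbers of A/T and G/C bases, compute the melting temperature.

60°C

Counting bases: T=14, C=3, G=3, A=4
AT pairs contribute 18, GC pairs contribute 6.
Tm = 2(18) + 4(6) = 36 + 24 = 60°C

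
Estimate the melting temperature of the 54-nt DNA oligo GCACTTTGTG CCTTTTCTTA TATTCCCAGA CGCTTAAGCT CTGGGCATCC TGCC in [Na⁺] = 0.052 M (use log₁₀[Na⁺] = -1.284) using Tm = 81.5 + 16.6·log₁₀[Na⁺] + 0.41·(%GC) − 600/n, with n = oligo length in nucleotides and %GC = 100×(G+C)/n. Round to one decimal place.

69.6°C

Length n = 54. Counting bases: C=17, T=19, A=8, G=10
G+C = 27, so %GC = 27/54 × 100 = 50%
Salt term: 16.6 × (-1.284) = -21.314
GC term: 0.41 × 50 = 20.5; length term: −600/54 = −11.111
Tm = 81.5 + (-21.314) + 20.5 − 11.111 = 69.575 → 69.6°C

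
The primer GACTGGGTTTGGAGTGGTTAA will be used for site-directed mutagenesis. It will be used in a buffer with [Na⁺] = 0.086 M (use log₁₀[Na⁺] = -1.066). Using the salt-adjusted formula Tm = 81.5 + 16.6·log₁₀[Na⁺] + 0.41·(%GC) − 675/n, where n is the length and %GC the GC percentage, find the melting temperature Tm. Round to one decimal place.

51.2°C

Length n = 21. C=1, T=7, G=9, A=4
G+C = 10, so %GC = 10/21 × 100 = 47.619%
Salt term: 16.6 × (-1.066) = -17.696
GC term: 0.41 × 47.619 = 19.524; length term: −675/21 = −32.143
Tm = 81.5 + (-17.696) + 19.524 − 32.143 = 51.185 → 51.2°C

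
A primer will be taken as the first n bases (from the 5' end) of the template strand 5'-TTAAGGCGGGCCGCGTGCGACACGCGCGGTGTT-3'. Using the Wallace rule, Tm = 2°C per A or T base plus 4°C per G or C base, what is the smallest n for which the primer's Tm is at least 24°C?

First 7 bases: TTAAGGC → Tm = 20°C (< 24°C)
First 8 bases: TTAAGGCG → Tm = 24°C (≥ 24°C)
Since every base adds ≥2°C, Tm only increases with n, so the threshold is first crossed at n = 8.

n = 8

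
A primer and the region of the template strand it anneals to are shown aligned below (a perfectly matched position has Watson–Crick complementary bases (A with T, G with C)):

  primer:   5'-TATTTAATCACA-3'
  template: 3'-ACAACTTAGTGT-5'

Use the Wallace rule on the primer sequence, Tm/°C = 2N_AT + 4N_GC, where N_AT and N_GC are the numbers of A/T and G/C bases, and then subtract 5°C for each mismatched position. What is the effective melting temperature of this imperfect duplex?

18°C

Primer base counts: A=5, T=5, G=0, C=2 → A+T=10, G+C=2
Perfect-match Tm = 2(10) + 4(2) = 20 + 8 = 28°C
Mismatches (positions where the bases are not complementary): 2 (at positions 2, 5)
Effective Tm = 28 − 2×5 = 28 − 10 = 18°C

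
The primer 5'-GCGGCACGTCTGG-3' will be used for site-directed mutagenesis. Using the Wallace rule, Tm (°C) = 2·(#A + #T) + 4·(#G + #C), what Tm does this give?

46°C

Counting bases: T=2, G=6, C=4, A=1
AT pairs contribute 3, GC pairs contribute 10.
Tm = 2×3 + 4×10 = 46°C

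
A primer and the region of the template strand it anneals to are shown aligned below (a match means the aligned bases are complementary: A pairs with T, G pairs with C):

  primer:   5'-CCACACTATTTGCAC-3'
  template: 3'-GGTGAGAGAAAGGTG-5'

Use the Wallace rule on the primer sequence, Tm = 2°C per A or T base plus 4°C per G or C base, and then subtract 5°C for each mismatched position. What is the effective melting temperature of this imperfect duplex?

29°C

Primer base counts: A=4, T=4, G=1, C=6 → A+T=8, G+C=7
Perfect-match Tm = 2(8) + 4(7) = 16 + 28 = 44°C
Mismatches (positions where the bases are not complementary): 3 (at positions 5, 8, 12)
Effective Tm = 44 − 3×5 = 44 − 15 = 29°C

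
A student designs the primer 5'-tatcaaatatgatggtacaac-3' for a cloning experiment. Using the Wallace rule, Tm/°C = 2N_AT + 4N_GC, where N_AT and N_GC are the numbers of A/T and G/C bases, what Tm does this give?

54°C

Counting bases: T=6, A=9, C=3, G=3
A+T = 15, G+C = 6
Tm = 2×15 + 4×6 = 54°C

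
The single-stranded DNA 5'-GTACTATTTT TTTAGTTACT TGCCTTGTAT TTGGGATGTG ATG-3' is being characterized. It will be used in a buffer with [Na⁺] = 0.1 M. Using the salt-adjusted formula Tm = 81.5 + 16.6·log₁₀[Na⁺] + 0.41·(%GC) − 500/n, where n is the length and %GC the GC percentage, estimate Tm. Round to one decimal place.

66.6°C

Length n = 43. Counting bases: T=22, G=10, C=4, A=7
G+C = 14, so %GC = 14/43 × 100 = 32.558%
Salt term: 16.6 × (-1) = -16.6
GC term: 0.41 × 32.558 = 13.349; length term: −500/43 = −11.628
Tm = 81.5 + (-16.6) + 13.349 − 11.628 = 66.621 → 66.6°C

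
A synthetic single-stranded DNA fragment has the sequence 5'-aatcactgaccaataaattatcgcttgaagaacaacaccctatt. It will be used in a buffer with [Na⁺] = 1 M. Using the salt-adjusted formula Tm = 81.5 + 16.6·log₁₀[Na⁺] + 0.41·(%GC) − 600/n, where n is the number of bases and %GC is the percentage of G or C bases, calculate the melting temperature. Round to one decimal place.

Length n = 44. Counting bases: C=11, G=4, A=18, T=11
G+C = 15, so %GC = 15/44 × 100 = 34.091%
Salt term: 16.6 × (0) = 0
GC term: 0.41 × 34.091 = 13.977; length term: −600/44 = −13.636
Tm = 81.5 + (0) + 13.977 − 13.636 = 81.841 → 81.8°C

81.8°C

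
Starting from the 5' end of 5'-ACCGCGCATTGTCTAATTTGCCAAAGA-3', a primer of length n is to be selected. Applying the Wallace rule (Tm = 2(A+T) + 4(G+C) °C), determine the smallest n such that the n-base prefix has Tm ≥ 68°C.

First 22 bases: ACCGCGCATTGTCTAATTTGCC → Tm = 66°C (< 68°C)
First 23 bases: ACCGCGCATTGTCTAATTTGCCA → Tm = 68°C (≥ 68°C)
Since every base adds ≥2°C, Tm only increases with n, so the threshold is first crossed at n = 23.

n = 23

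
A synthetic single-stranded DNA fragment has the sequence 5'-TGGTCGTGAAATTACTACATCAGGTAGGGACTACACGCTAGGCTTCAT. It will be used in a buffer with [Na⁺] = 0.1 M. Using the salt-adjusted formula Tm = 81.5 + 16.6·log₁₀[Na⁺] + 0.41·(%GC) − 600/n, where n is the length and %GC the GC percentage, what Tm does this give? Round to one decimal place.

Length n = 48. A=13, G=12, T=13, C=10
G+C = 22, so %GC = 22/48 × 100 = 45.833%
Salt term: 16.6 × (-1) = -16.6
GC term: 0.41 × 45.833 = 18.792; length term: −600/48 = −12.5
Tm = 81.5 + (-16.6) + 18.792 − 12.5 = 71.192 → 71.2°C

71.2°C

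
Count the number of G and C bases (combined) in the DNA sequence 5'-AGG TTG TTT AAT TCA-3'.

4

A=4, C=1, G=3, T=7
G+C = 3 + 1 = 4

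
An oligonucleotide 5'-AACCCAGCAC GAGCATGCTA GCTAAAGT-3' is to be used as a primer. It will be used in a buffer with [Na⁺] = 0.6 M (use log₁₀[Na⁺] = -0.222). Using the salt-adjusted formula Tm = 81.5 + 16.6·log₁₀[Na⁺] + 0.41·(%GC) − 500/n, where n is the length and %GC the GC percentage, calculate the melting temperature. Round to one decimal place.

Length n = 28. Base counts: C=8, A=10, G=6, T=4
G+C = 14, so %GC = 14/28 × 100 = 50%
Salt term: 16.6 × (-0.222) = -3.685
GC term: 0.41 × 50 = 20.5; length term: −500/28 = −17.857
Tm = 81.5 + (-3.685) + 20.5 − 17.857 = 80.458 → 80.5°C

80.5°C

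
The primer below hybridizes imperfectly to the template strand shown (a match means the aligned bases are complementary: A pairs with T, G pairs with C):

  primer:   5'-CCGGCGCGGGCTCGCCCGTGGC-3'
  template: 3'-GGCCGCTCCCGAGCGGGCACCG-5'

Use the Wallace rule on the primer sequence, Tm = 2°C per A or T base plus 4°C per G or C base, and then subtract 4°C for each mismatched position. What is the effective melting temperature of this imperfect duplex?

80°C

Primer base counts: A=0, T=2, G=10, C=10 → A+T=2, G+C=20
Perfect-match Tm = 2(2) + 4(20) = 4 + 80 = 84°C
Mismatches (positions where the bases are not complementary): 1 (at position 7)
Effective Tm = 84 − 1×4 = 84 − 4 = 80°C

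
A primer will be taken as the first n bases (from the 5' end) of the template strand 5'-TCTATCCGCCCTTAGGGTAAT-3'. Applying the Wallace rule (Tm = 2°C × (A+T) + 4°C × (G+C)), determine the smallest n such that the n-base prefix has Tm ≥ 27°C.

First 8 bases: TCTATCCG → Tm = 24°C (< 27°C)
First 9 bases: TCTATCCGC → Tm = 28°C (≥ 27°C)
Since every base adds ≥2°C, Tm only increases with n, so the threshold is first crossed at n = 9.

n = 9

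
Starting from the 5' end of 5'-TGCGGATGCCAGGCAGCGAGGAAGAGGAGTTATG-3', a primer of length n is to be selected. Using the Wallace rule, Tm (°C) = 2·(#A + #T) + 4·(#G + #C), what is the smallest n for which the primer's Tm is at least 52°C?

n = 16

First 15 bases: TGCGGATGCCAGGCA → Tm = 50°C (< 52°C)
First 16 bases: TGCGGATGCCAGGCAG → Tm = 54°C (≥ 52°C)
Since every base adds ≥2°C, Tm only increases with n, so the threshold is first crossed at n = 16.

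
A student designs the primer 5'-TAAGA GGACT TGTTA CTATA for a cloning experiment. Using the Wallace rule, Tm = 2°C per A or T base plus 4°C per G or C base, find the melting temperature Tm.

52°C

Counting bases: A=7, C=2, G=4, T=7
AT pairs contribute 14, GC pairs contribute 6.
Tm = 2×14 + 4×6 = 52°C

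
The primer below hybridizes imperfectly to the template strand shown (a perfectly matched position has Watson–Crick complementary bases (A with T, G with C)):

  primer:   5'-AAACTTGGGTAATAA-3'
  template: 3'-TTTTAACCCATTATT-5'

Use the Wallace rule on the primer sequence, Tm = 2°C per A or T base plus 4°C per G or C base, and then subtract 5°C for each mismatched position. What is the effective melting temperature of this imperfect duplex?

Primer base counts: A=7, T=4, G=3, C=1 → A+T=11, G+C=4
Perfect-match Tm = 2(11) + 4(4) = 22 + 16 = 38°C
Mismatches (positions where the bases are not complementary): 1 (at position 4)
Effective Tm = 38 − 1×5 = 38 − 5 = 33°C

33°C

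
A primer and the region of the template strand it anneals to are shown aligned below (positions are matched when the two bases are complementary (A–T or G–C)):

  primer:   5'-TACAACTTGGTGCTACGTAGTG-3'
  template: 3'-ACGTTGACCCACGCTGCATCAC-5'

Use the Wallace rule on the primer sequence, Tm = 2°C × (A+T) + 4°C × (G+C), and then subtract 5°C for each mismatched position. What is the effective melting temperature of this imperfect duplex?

Primer base counts: A=5, T=7, G=6, C=4 → A+T=12, G+C=10
Perfect-match Tm = 2(12) + 4(10) = 24 + 40 = 64°C
Mismatches (positions where the bases are not complementary): 3 (at positions 2, 8, 14)
Effective Tm = 64 − 3×5 = 64 − 15 = 49°C

49°C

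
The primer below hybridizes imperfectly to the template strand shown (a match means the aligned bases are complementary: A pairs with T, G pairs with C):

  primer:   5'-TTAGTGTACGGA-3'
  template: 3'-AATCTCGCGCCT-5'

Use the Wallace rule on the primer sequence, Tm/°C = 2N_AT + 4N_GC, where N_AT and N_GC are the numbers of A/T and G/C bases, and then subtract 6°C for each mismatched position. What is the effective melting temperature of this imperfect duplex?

16°C

Primer base counts: A=3, T=4, G=4, C=1 → A+T=7, G+C=5
Perfect-match Tm = 2(7) + 4(5) = 14 + 20 = 34°C
Mismatches (positions where the bases are not complementary): 3 (at positions 5, 7, 8)
Effective Tm = 34 − 3×6 = 34 − 18 = 16°C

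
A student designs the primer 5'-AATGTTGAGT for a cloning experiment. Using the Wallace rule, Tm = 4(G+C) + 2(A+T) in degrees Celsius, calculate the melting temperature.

26°C

A=3, C=0, T=4, G=3
A+T = 7, G+C = 3
Tm = 4·3 + 2·7 = 12 + 14 = 26°C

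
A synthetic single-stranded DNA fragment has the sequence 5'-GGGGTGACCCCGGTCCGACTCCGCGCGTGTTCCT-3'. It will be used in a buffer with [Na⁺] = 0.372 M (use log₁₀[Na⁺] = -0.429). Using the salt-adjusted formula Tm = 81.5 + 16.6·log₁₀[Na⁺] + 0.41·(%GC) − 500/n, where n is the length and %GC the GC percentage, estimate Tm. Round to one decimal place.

89.8°C

Length n = 34. Scanning the sequence gives C=13, G=12, T=7, A=2.
G+C = 25, so %GC = 25/34 × 100 = 73.529%
Salt term: 16.6 × (-0.429) = -7.121
GC term: 0.41 × 73.529 = 30.147; length term: −500/34 = −14.706
Tm = 81.5 + (-7.121) + 30.147 − 14.706 = 89.82 → 89.8°C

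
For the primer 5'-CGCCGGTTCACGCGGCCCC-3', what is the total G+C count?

16

Scanning the sequence gives T=2, G=6, C=10, A=1.
G+C = 6 + 10 = 16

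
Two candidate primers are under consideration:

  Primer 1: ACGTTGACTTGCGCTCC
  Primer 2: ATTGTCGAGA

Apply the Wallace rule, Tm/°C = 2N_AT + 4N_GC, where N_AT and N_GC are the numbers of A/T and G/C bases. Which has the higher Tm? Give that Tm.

Primer 1: A+T=7, G+C=10 → Tm = 2(7)+4(10) = 54°C
Primer 2: A+T=6, G+C=4 → Tm = 2(6)+4(4) = 28°C
54°C vs 28°C → primer 1 is higher.

Primer 1, 54°C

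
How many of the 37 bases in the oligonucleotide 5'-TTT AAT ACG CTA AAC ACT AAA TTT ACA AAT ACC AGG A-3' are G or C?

Scanning the sequence gives T=10, C=7, A=17, G=3.
Total G or C: 3 + 7 = 10

10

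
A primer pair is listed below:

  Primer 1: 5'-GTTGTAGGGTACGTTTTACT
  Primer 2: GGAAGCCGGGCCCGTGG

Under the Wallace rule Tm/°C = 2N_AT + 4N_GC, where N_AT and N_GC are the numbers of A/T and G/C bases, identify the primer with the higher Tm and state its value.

Primer 2, 62°C

Primer 1: A+T=12, G+C=8 → Tm = 2(12)+4(8) = 56°C
Primer 2: A+T=3, G+C=14 → Tm = 2(3)+4(14) = 62°C
56°C vs 62°C → primer 2 is higher.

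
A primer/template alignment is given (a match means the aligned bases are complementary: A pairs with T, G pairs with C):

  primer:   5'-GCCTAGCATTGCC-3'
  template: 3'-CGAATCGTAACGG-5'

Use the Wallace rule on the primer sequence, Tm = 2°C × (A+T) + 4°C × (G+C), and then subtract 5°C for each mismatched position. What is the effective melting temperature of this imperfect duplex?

37°C

Primer base counts: A=2, T=3, G=3, C=5 → A+T=5, G+C=8
Perfect-match Tm = 2(5) + 4(8) = 10 + 32 = 42°C
Mismatches (positions where the bases are not complementary): 1 (at position 3)
Effective Tm = 42 − 1×5 = 42 − 5 = 37°C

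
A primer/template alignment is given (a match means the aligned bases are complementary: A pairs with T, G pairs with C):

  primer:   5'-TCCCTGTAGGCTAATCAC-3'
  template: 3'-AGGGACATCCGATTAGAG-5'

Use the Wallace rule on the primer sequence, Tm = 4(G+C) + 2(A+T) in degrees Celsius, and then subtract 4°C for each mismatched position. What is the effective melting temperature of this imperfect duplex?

Primer base counts: A=4, T=5, G=3, C=6 → A+T=9, G+C=9
Perfect-match Tm = 2(9) + 4(9) = 18 + 36 = 54°C
Mismatches (positions where the bases are not complementary): 1 (at position 17)
Effective Tm = 54 − 1×4 = 54 − 4 = 50°C

50°C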